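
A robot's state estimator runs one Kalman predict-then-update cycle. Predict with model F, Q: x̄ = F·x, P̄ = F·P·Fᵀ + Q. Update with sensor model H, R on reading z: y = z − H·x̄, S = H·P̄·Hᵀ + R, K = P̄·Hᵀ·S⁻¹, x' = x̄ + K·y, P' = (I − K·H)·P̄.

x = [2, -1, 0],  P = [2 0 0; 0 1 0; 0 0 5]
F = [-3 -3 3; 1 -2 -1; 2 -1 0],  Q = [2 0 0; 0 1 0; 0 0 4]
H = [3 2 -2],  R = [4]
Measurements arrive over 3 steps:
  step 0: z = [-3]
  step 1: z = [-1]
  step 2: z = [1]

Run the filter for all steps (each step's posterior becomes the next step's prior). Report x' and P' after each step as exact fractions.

step 0: x' = [-27/65, 1168/325, 1461/325], P' = [80/13 -282/65 276/65; -282/65 6711/650 2547/650; 276/65 2547/650 6769/650]
step 1: x' = [340221/77647, -853845/77647, -303068/77647], P' = [920312/77647 -408912/77647 944742/77647; -408912/77647 5716463/155294 4352571/155294; 944742/77647 4352571/155294 7121893/155294]
step 2: x' = [254165937/55356377, 166625398/55356377, 513294633/55356377], P' = [1653859576/55356377 -776957124/55356377 1695004206/55356377; -776957124/55356377 5138024631/110712754 2671294071/110712754; 1695004206/55356377 2671294071/110712754 7704054977/110712754]

step 0: x̄ = F·x = [-3, 4, 5]
step 0: P̄ = F·P·Fᵀ + Q = [74 -15 -9; -15 12 6; -9 6 13]
step 0: y = z − H·x̄ = [8]
step 0: S = H·P̄·Hᵀ + R = [650]
step 0: K = P̄·Hᵀ·S⁻¹ = [21/65; -33/650; -41/650]
step 0: x' = x̄ + K·y = [-27/65, 1168/325, 1461/325]
step 0: P' = (I − K·H)·P̄ = [80/13 -282/65 276/65; -282/65 6711/650 2547/650; 276/65 2547/650 6769/650]
step 1: x̄ = F·x = [1284/325, -3932/325, -1438/325]
step 1: P̄ = F·P·Fᵀ + Q = [6167/325 4209/325 6756/325; 4209/325 54211/650 32549/650; 6756/325 32549/650 36591/650]
step 1: y = z − H·x̄ = [811/325]
step 1: S = H·P̄·Hᵀ + R = [77647/325]
step 1: K = P̄·Hᵀ·S⁻¹ = [13407/77647; 34289/77647; 16226/77647]
step 1: x' = x̄ + K·y = [340221/77647, -853845/77647, -303068/77647]
step 1: P' = (I − K·H)·P̄ = [920312/77647 -408912/77647 944742/77647; -408912/77647 5716463/155294 4352571/155294; 944742/77647 4352571/155294 7121893/155294]
step 2: x̄ = F·x = [631668/77647, 2350979/77647, 1534287/77647]
step 2: P̄ = F·P·Fᵀ + Q = [2671793/77647 1618473/77647 3419154/77647; 1618473/77647 48886275/155294 19776897/155294; 3419154/77647 19776897/155294 16971431/155294]
step 2: y = z − H·x̄ = [-3450741/77647]
step 2: S = H·P̄·Hᵀ + R = [55356377/77647]
step 2: K = P̄·Hᵀ·S⁻¹ = [4414017/55356377; 33964797/55356377; 13062928/55356377]
step 2: x' = x̄ + K·y = [254165937/55356377, 166625398/55356377, 513294633/55356377]
step 2: P' = (I − K·H)·P̄ = [1653859576/55356377 -776957124/55356377 1695004206/55356377; -776957124/55356377 5138024631/110712754 2671294071/110712754; 1695004206/55356377 2671294071/110712754 7704054977/110712754]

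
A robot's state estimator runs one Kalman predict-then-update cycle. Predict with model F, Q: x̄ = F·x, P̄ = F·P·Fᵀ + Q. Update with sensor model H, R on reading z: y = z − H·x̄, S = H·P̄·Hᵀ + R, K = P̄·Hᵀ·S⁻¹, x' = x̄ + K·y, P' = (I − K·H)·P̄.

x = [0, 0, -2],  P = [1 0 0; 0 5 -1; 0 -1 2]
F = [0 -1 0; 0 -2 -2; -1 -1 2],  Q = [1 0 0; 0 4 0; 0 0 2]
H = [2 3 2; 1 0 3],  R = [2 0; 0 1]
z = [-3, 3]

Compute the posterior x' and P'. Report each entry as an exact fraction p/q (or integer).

x̄ = F·x = [0, 4, -4]
P̄ = F·P·Fᵀ + Q = [6 8 7; 8 24 4; 7 4 20]
y = z − H·x̄ = [-7, 15]
S = H·P̄·Hᵀ + R = [522 248; 248 229]
K = P̄·Hᵀ·S⁻¹ = [2377/29017 847/29017; 8512/29017 -6684/29017; -751/29017 9303/29017]
x' = x̄ + K·y = [-3934/29017, -43776/29017, 28734/29017]
P' = (I − K·H)·P̄ = [32383/29017 -12996/29017 -10512/29017; -12996/29017 12936/29017 2104/29017; -10512/29017 2104/29017 6605/29017]

x' = [-3934/29017, -43776/29017, 28734/29017]
P' = [32383/29017 -12996/29017 -10512/29017; -12996/29017 12936/29017 2104/29017; -10512/29017 2104/29017 6605/29017]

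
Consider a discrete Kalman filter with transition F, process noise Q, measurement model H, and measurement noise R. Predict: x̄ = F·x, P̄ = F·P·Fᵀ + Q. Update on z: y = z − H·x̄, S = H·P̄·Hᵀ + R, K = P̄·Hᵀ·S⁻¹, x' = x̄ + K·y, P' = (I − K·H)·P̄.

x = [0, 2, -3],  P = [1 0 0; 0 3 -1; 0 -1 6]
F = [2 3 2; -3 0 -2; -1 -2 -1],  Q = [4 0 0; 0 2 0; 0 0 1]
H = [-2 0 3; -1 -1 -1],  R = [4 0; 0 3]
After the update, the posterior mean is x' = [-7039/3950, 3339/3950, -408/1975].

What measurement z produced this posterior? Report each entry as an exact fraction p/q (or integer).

x̄ = F·x = [0, 6, -1]
P̄ = F·P·Fᵀ + Q = [47 -24 -25; -24 35 11; -25 11 16]
S = H·P̄·Hᵀ + R = [636 -10; -10 25]
K = P̄·Hᵀ·S⁻¹ = [-841/3160 -209/7900; 361/3160 -6591/7900; 243/1580 -73/3950]
x' − x̄ = [-7039/3950, -20361/3950, 1567/1975] = K·y
y = (KᵀK)⁻¹·Kᵀ·(x' − x̄) = [6, 7]
z = y + H·x̄ = [6, 7] + [-3, -5] = [3, 2]

z = [3, 2]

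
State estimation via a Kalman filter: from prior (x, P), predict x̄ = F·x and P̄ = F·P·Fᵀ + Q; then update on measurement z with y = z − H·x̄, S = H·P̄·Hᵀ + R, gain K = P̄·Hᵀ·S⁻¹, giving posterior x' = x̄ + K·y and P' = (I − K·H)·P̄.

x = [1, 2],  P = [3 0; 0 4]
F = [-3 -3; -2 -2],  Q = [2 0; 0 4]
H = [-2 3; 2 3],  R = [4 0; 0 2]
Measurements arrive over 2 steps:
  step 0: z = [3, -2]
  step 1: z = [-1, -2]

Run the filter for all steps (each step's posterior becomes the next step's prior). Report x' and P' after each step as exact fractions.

step 0: x' = [-7603/6226, 789/6226], P' = [1099/3113 -216/3113; -216/3113 490/3113]
step 1: x' = [-18057/221966, -110057/221966], P' = [264185/776881 -53388/776881; -53388/776881 122258/776881]

step 0: x̄ = F·x = [-9, -6]
step 0: P̄ = F·P·Fᵀ + Q = [65 42; 42 32]
step 0: y = z − H·x̄ = [3, 34]
step 0: S = H·P̄·Hᵀ + R = [48 28; 28 1054]
step 0: K = P̄·Hᵀ·S⁻¹ = [-1423/6226 775/3113; 951/6226 519/3113]
step 0: x' = x̄ + K·y = [-7603/6226, 789/6226]
step 0: P' = (I − K·H)·P̄ = [1099/3113 -216/3113; -216/3113 490/3113]
step 1: x̄ = F·x = [10221/3113, 6814/3113]
step 1: P̄ = F·P·Fᵀ + Q = [16639/3113 6942/3113; 6942/3113 17080/3113]
step 1: y = z − H·x̄ = [-1, -47110/3113]
step 1: S = H·P̄·Hᵀ + R = [48 28; 28 309806/3113]
step 1: K = P̄·Hᵀ·S⁻¹ = [-49181/221966 184103/776881; 33825/221966 129999/776881]
step 1: x' = x̄ + K·y = [-18057/221966, -110057/221966]
step 1: P' = (I − K·H)·P̄ = [264185/776881 -53388/776881; -53388/776881 122258/776881]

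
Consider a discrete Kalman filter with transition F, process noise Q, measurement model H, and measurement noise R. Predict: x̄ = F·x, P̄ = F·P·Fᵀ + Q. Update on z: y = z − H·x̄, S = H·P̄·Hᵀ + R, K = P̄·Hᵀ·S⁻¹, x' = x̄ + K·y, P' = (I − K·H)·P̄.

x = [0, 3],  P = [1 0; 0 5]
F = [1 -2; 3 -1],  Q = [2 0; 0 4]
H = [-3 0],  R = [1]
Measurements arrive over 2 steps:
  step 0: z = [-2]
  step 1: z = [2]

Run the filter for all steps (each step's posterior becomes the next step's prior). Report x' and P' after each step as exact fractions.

step 0: x̄ = F·x = [-6, -3]
step 0: P̄ = F·P·Fᵀ + Q = [23 13; 13 18]
step 0: y = z − H·x̄ = [-20]
step 0: S = H·P̄·Hᵀ + R = [208]
step 0: K = P̄·Hᵀ·S⁻¹ = [-69/208; -3/16]
step 0: x' = x̄ + K·y = [33/52, 3/4]
step 0: P' = (I − K·H)·P̄ = [23/208 1/16; 1/16 171/16]
step 1: x̄ = F·x = [-45/52, 15/13]
step 1: P̄ = F·P·Fᵀ + Q = [9279/208 553/26; 553/26 199/13]
step 1: y = z − H·x̄ = [-31/52]
step 1: S = H·P̄·Hᵀ + R = [83719/208]
step 1: K = P̄·Hᵀ·S⁻¹ = [-27837/83719; -13272/83719]
step 1: x' = x̄ + K·y = [-55854/83719, 104511/83719]
step 1: P' = (I − K·H)·P̄ = [9279/83719 4424/83719; 4424/83719 434689/83719]

step 0: x' = [33/52, 3/4], P' = [23/208 1/16; 1/16 171/16]
step 1: x' = [-55854/83719, 104511/83719], P' = [9279/83719 4424/83719; 4424/83719 434689/83719]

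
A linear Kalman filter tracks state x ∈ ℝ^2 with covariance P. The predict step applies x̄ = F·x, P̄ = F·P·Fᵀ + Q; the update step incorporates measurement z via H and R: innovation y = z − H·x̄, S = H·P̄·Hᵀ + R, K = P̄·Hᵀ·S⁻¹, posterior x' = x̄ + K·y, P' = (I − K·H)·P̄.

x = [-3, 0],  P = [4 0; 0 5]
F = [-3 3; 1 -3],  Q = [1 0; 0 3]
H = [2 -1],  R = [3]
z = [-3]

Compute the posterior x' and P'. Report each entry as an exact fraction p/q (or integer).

x' = [15/47, 2151/611]
P' = [97/47 143/47; 143/47 4216/611]

x̄ = F·x = [9, -3]
P̄ = F·P·Fᵀ + Q = [82 -57; -57 52]
y = z − H·x̄ = [-24]
S = H·P̄·Hᵀ + R = [611]
K = P̄·Hᵀ·S⁻¹ = [17/47; -166/611]
x' = x̄ + K·y = [15/47, 2151/611]
P' = (I − K·H)·P̄ = [97/47 143/47; 143/47 4216/611]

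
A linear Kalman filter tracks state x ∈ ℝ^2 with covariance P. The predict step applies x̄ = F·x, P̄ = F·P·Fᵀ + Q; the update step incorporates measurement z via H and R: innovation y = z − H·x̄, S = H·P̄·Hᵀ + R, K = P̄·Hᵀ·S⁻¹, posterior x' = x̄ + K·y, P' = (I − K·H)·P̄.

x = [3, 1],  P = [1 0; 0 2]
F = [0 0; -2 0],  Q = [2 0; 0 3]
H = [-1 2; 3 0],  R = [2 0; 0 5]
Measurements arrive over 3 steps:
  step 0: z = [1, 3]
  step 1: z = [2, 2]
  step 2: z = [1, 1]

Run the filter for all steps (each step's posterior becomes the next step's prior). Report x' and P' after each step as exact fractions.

step 0: x̄ = F·x = [0, -6]
step 0: P̄ = F·P·Fᵀ + Q = [2 0; 0 7]
step 0: y = z − H·x̄ = [13, 3]
step 0: S = H·P̄·Hᵀ + R = [32 -6; -6 23]
step 0: K = P̄·Hᵀ·S⁻¹ = [-1/70 9/35; 23/50 3/25]
step 0: x' = x̄ + K·y = [41/70, 17/50]
step 0: P' = (I − K·H)·P̄ = [3/7 1/5; 1/5 14/25]
step 1: x̄ = F·x = [0, -41/35]
step 1: P̄ = F·P·Fᵀ + Q = [2 0; 0 33/7]
step 1: y = z − H·x̄ = [152/35, 2]
step 1: S = H·P̄·Hᵀ + R = [160/7 -6; -6 23]
step 1: K = P̄·Hᵀ·S⁻¹ = [-35/1714 219/857; 759/1714 99/857]
step 1: x' = x̄ + K·y = [362/857, 4211/4285]
step 1: P' = (I − K·H)·P̄ = [365/857 165/857; 165/857 462/857]
step 2: x̄ = F·x = [0, -724/857]
step 2: P̄ = F·P·Fᵀ + Q = [2 0; 0 4031/857]
step 2: y = z − H·x̄ = [2305/857, 1]
step 2: S = H·P̄·Hᵀ + R = [19552/857 -6; -6 23]
step 2: K = P̄·Hᵀ·S⁻¹ = [-4285/209422 26757/104711; 92713/209422 12093/104711]
step 2: x' = x̄ + K·y = [41989/209422, 96627/209422]
step 2: P' = (I − K·H)·P̄ = [44595/104711 20155/104711; 20155/104711 56434/104711]

step 0: x' = [41/70, 17/50], P' = [3/7 1/5; 1/5 14/25]
step 1: x' = [362/857, 4211/4285], P' = [365/857 165/857; 165/857 462/857]
step 2: x' = [41989/209422, 96627/209422], P' = [44595/104711 20155/104711; 20155/104711 56434/104711]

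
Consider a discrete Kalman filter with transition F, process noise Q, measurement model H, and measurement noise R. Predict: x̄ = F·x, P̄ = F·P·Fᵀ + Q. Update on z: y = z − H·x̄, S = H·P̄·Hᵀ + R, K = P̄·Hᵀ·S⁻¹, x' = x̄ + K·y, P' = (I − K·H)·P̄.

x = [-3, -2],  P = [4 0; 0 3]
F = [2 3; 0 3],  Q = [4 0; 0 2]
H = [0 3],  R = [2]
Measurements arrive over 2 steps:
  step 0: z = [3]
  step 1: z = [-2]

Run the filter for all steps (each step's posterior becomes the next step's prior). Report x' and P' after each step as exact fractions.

step 0: x' = [-1455/263, 249/263], P' = [5800/263 54/263; 54/263 58/263]
step 1: x' = [-54300/4979, -2397/4979], P' = [469032/4979 846/4979; 846/4979 1048/4979]

step 0: x̄ = F·x = [-12, -6]
step 0: P̄ = F·P·Fᵀ + Q = [47 27; 27 29]
step 0: y = z − H·x̄ = [21]
step 0: S = H·P̄·Hᵀ + R = [263]
step 0: K = P̄·Hᵀ·S⁻¹ = [81/263; 87/263]
step 0: x' = x̄ + K·y = [-1455/263, 249/263]
step 0: P' = (I − K·H)·P̄ = [5800/263 54/263; 54/263 58/263]
step 1: x̄ = F·x = [-2163/263, 747/263]
step 1: P̄ = F·P·Fᵀ + Q = [25422/263 846/263; 846/263 1048/263]
step 1: y = z − H·x̄ = [-2767/263]
step 1: S = H·P̄·Hᵀ + R = [9958/263]
step 1: K = P̄·Hᵀ·S⁻¹ = [1269/4979; 1572/4979]
step 1: x' = x̄ + K·y = [-54300/4979, -2397/4979]
step 1: P' = (I − K·H)·P̄ = [469032/4979 846/4979; 846/4979 1048/4979]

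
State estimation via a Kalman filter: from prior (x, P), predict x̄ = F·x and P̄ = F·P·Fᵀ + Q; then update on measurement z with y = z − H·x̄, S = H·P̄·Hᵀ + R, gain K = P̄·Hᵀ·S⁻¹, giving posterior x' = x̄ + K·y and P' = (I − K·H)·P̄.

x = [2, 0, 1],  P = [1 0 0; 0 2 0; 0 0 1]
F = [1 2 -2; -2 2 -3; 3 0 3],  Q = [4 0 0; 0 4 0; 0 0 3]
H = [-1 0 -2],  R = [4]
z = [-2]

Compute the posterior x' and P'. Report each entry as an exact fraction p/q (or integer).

x̄ = F·x = [0, -7, 9]
P̄ = F·P·Fᵀ + Q = [17 12 -3; 12 25 -15; -3 -15 21]
y = z − H·x̄ = [16]
S = H·P̄·Hᵀ + R = [93]
K = P̄·Hᵀ·S⁻¹ = [-11/93; 6/31; -13/31]
x' = x̄ + K·y = [-176/93, -121/31, 71/31]
P' = (I − K·H)·P̄ = [1460/93 438/31 -236/31; 438/31 667/31 -231/31; -236/31 -231/31 144/31]

x' = [-176/93, -121/31, 71/31]
P' = [1460/93 438/31 -236/31; 438/31 667/31 -231/31; -236/31 -231/31 144/31]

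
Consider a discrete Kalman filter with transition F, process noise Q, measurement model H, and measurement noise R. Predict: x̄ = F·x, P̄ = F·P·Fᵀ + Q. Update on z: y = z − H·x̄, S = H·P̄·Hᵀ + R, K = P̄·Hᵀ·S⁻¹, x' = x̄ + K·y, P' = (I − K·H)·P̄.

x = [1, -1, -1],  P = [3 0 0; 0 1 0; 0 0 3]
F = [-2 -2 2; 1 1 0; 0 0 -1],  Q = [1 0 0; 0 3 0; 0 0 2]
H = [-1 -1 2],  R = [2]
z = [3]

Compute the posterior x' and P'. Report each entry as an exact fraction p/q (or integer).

x̄ = F·x = [-2, 0, 1]
P̄ = F·P·Fᵀ + Q = [29 -8 -6; -8 7 0; -6 0 5]
y = z − H·x̄ = [-1]
S = H·P̄·Hᵀ + R = [66]
K = P̄·Hᵀ·S⁻¹ = [-1/2; 1/66; 8/33]
x' = x̄ + K·y = [-3/2, -1/66, 25/33]
P' = (I − K·H)·P̄ = [25/2 -15/2 2; -15/2 461/66 -8/33; 2 -8/33 37/33]

x' = [-3/2, -1/66, 25/33]
P' = [25/2 -15/2 2; -15/2 461/66 -8/33; 2 -8/33 37/33]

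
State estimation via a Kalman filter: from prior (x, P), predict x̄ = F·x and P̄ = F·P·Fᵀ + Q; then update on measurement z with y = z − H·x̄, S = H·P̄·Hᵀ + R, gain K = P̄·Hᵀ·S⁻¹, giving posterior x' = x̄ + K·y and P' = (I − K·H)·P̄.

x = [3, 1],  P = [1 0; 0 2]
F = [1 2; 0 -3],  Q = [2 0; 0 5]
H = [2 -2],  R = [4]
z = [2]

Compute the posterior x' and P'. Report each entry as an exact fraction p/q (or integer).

x̄ = F·x = [5, -3]
P̄ = F·P·Fᵀ + Q = [11 -12; -12 23]
y = z − H·x̄ = [-14]
S = H·P̄·Hᵀ + R = [236]
K = P̄·Hᵀ·S⁻¹ = [23/118; -35/118]
x' = x̄ + K·y = [134/59, 68/59]
P' = (I − K·H)·P̄ = [120/59 97/59; 97/59 132/59]

x' = [134/59, 68/59]
P' = [120/59 97/59; 97/59 132/59]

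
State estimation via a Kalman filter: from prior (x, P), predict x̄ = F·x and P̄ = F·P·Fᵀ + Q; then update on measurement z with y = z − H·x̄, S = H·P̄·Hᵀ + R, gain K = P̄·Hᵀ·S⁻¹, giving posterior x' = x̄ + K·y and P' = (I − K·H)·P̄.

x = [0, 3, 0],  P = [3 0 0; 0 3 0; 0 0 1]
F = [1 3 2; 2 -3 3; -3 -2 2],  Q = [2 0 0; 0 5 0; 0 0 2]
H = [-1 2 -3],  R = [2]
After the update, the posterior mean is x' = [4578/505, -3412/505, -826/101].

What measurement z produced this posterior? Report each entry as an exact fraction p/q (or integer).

x̄ = F·x = [9, -9, -6]
P̄ = F·P·Fᵀ + Q = [36 -15 -23; -15 53 6; -23 6 45]
S = H·P̄·Hᵀ + R = [505]
K = P̄·Hᵀ·S⁻¹ = [3/505; 103/505; -20/101]
x' − x̄ = [33/505, 1133/505, -220/101] = K·y
y = (KᵀK)⁻¹·Kᵀ·(x' − x̄) = [11]
z = y + H·x̄ = [11] + [-9] = [2]

z = [2]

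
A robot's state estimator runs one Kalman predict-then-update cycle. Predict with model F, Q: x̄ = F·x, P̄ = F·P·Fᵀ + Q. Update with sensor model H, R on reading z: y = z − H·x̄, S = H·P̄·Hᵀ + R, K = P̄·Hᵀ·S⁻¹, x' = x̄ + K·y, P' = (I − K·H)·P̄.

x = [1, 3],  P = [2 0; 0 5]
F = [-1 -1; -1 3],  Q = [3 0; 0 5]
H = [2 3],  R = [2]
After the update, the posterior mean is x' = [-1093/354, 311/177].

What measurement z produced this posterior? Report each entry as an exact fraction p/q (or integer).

z = [-1]

x̄ = F·x = [-4, 8]
P̄ = F·P·Fᵀ + Q = [10 -13; -13 52]
S = H·P̄·Hᵀ + R = [354]
K = P̄·Hᵀ·S⁻¹ = [-19/354; 65/177]
x' − x̄ = [323/354, -1105/177] = K·y
y = (KᵀK)⁻¹·Kᵀ·(x' − x̄) = [-17]
z = y + H·x̄ = [-17] + [16] = [-1]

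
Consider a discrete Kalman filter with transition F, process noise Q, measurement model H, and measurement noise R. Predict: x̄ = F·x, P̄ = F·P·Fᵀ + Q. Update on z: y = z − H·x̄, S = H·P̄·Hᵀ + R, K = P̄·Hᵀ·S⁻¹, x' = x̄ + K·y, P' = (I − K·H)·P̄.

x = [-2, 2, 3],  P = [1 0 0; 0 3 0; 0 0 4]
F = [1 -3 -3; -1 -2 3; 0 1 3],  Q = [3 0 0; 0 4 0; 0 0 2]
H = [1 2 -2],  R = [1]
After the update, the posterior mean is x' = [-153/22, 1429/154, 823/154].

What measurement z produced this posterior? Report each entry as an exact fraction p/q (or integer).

z = [1]

x̄ = F·x = [-17, 7, 11]
P̄ = F·P·Fᵀ + Q = [67 -19 -45; -19 53 30; -45 30 41]
S = H·P̄·Hᵀ + R = [308]
K = P̄·Hᵀ·S⁻¹ = [17/44; 27/308; -67/308]
x' − x̄ = [221/22, 351/154, -871/154] = K·y
y = (KᵀK)⁻¹·Kᵀ·(x' − x̄) = [26]
z = y + H·x̄ = [26] + [-25] = [1]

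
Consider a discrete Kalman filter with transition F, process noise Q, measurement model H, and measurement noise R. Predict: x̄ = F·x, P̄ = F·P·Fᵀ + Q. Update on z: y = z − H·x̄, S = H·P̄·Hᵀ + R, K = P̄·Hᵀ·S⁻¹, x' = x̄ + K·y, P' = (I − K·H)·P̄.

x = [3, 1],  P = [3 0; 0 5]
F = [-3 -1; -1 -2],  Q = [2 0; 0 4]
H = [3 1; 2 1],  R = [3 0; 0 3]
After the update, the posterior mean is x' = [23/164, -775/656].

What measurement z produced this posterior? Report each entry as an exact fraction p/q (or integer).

z = [1, -3]

x̄ = F·x = [-10, -5]
P̄ = F·P·Fᵀ + Q = [34 19; 19 27]
S = H·P̄·Hᵀ + R = [450 326; 326 242]
K = P̄·Hᵀ·S⁻¹ = [115/328 -37/328; -431/1312 933/1312]
x' − x̄ = [1663/164, 2505/656] = K·y
y = (KᵀK)⁻¹·Kᵀ·(x' − x̄) = [36, 22]
z = y + H·x̄ = [36, 22] + [-35, -25] = [1, -3]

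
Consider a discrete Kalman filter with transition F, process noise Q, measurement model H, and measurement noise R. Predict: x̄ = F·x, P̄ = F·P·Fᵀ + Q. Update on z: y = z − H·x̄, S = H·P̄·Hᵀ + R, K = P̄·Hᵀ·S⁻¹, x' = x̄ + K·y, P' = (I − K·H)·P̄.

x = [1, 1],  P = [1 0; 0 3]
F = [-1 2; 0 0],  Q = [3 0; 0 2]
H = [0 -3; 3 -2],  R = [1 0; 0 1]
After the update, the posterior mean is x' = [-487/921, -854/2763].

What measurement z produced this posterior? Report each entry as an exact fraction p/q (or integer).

x̄ = F·x = [1, 0]
P̄ = F·P·Fᵀ + Q = [16 0; 0 2]
S = H·P̄·Hᵀ + R = [19 12; 12 153]
K = P̄·Hᵀ·S⁻¹ = [-64/307 304/921; -290/921 -4/2763]
x' − x̄ = [-1408/921, -854/2763] = K·y
y = (KᵀK)⁻¹·Kᵀ·(x' − x̄) = [1, -4]
z = y + H·x̄ = [1, -4] + [0, 3] = [1, -1]

z = [1, -1]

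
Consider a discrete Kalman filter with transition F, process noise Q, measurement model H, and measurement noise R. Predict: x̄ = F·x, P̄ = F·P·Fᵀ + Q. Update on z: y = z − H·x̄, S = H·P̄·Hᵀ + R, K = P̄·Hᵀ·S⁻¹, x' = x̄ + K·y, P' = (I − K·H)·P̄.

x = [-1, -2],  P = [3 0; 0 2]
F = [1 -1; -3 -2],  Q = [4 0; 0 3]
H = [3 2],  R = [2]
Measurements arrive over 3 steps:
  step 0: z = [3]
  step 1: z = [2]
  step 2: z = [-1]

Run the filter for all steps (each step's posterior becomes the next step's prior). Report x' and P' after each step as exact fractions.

step 0: x̄ = F·x = [1, 7]
step 0: P̄ = F·P·Fᵀ + Q = [9 -5; -5 38]
step 0: y = z − H·x̄ = [-14]
step 0: S = H·P̄·Hᵀ + R = [175]
step 0: K = P̄·Hᵀ·S⁻¹ = [17/175; 61/175]
step 0: x' = x̄ + K·y = [-9/25, 53/25]
step 0: P' = (I − K·H)·P̄ = [1286/175 -1912/175; -1912/175 2929/175]
step 1: x̄ = F·x = [-62/25, -79/25]
step 1: P̄ = F·P·Fᵀ + Q = [8739/175 88/175; 88/175 871/175]
step 1: y = z − H·x̄ = [394/25]
step 1: S = H·P̄·Hᵀ + R = [83541/175]
step 1: K = P̄·Hᵀ·S⁻¹ = [26393/83541; 2006/83541]
step 1: x' = x̄ + K·y = [208772/83541, -232375/83541]
step 1: P' = (I − K·H)·P̄ = [191282/83541 -260530/83541; -260530/83541 392801/83541]
step 2: x̄ = F·x = [147049/27847, -161566/83541]
step 2: P̄ = F·P·Fᵀ + Q = [479769/27847 -16258/27847; -16258/27847 417005/83541]
step 2: y = z − H·x̄ = [-1083850/83541]
step 2: S = H·P̄·Hᵀ + R = [14203577/83541]
step 2: K = P̄·Hᵀ·S⁻¹ = [4220373/14203577; 687688/14203577]
step 2: x' = x̄ + K·y = [20248909/14203577, -36391302/14203577]
step 2: P' = (I − K·H)·P̄ = [31502610/14203577 -43033542/14203577; -43033542/14203577 65238001/14203577]

step 0: x' = [-9/25, 53/25], P' = [1286/175 -1912/175; -1912/175 2929/175]
step 1: x' = [208772/83541, -232375/83541], P' = [191282/83541 -260530/83541; -260530/83541 392801/83541]
step 2: x' = [20248909/14203577, -36391302/14203577], P' = [31502610/14203577 -43033542/14203577; -43033542/14203577 65238001/14203577]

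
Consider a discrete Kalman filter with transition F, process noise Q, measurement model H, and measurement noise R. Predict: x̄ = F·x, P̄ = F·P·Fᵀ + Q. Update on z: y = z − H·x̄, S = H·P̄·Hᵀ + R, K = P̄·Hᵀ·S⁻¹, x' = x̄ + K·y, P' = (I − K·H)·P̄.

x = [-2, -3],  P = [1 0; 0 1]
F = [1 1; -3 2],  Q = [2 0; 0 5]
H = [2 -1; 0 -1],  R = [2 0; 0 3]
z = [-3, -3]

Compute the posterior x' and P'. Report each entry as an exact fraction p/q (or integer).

x' = [-597/440, 27/22]
P' = [379/440 21/22; 21/22 24/11]

x̄ = F·x = [-5, 0]
P̄ = F·P·Fᵀ + Q = [4 -1; -1 18]
y = z − H·x̄ = [7, -3]
S = H·P̄·Hᵀ + R = [40 20; 20 21]
K = P̄·Hᵀ·S⁻¹ = [169/440 -7/22; -3/22 -8/11]
x' = x̄ + K·y = [-597/440, 27/22]
P' = (I − K·H)·P̄ = [379/440 21/22; 21/22 24/11]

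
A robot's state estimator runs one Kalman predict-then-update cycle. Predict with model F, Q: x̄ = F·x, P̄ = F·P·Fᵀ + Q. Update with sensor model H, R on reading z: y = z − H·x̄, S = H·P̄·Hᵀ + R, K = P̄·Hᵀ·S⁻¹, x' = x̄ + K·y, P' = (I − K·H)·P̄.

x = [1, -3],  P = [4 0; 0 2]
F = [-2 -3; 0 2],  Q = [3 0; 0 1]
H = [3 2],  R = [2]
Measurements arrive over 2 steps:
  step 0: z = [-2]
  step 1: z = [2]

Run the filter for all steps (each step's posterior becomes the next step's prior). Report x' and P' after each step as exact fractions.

step 0: x' = [632/227, -1164/227], P' = [830/227 -1158/227; -1158/227 1719/227]
step 1: x' = [11576/1811, -45872/5433], P' = [23360/1811 -34146/1811; -34146/1811 152237/5433]

step 0: x̄ = F·x = [7, -6]
step 0: P̄ = F·P·Fᵀ + Q = [37 -12; -12 9]
step 0: y = z − H·x̄ = [-11]
step 0: S = H·P̄·Hᵀ + R = [227]
step 0: K = P̄·Hᵀ·S⁻¹ = [87/227; -18/227]
step 0: x' = x̄ + K·y = [632/227, -1164/227]
step 0: P' = (I − K·H)·P̄ = [830/227 -1158/227; -1158/227 1719/227]
step 1: x̄ = F·x = [2228/227, -2328/227]
step 1: P̄ = F·P·Fᵀ + Q = [5576/227 -5682/227; -5682/227 7103/227]
step 1: y = z − H·x̄ = [-1574/227]
step 1: S = H·P̄·Hᵀ + R = [10866/227]
step 1: K = P̄·Hᵀ·S⁻¹ = [894/1811; -1420/5433]
step 1: x' = x̄ + K·y = [11576/1811, -45872/5433]
step 1: P' = (I − K·H)·P̄ = [23360/1811 -34146/1811; -34146/1811 152237/5433]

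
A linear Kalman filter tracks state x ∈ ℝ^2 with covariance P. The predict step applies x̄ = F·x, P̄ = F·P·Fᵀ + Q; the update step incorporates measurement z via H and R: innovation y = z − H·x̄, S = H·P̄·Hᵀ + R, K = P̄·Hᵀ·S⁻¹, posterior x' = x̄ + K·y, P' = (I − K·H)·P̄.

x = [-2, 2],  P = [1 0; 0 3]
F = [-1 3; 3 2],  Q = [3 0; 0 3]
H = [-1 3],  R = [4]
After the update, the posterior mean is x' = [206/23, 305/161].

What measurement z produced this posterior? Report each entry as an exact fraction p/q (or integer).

z = [-3]

x̄ = F·x = [8, -2]
P̄ = F·P·Fᵀ + Q = [31 15; 15 24]
S = H·P̄·Hᵀ + R = [161]
K = P̄·Hᵀ·S⁻¹ = [2/23; 57/161]
x' − x̄ = [22/23, 627/161] = K·y
y = (KᵀK)⁻¹·Kᵀ·(x' − x̄) = [11]
z = y + H·x̄ = [11] + [-14] = [-3]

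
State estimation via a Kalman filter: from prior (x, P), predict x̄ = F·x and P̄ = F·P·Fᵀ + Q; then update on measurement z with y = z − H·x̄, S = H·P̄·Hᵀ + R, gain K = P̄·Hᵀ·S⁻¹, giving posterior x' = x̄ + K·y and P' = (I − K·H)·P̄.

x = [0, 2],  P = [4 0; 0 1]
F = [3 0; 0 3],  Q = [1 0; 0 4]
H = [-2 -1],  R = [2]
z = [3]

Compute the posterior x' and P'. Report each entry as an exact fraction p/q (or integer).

x' = [-666/163, 861/163]
P' = [555/163 -962/163; -962/163 1950/163]

x̄ = F·x = [0, 6]
P̄ = F·P·Fᵀ + Q = [37 0; 0 13]
y = z − H·x̄ = [9]
S = H·P̄·Hᵀ + R = [163]
K = P̄·Hᵀ·S⁻¹ = [-74/163; -13/163]
x' = x̄ + K·y = [-666/163, 861/163]
P' = (I − K·H)·P̄ = [555/163 -962/163; -962/163 1950/163]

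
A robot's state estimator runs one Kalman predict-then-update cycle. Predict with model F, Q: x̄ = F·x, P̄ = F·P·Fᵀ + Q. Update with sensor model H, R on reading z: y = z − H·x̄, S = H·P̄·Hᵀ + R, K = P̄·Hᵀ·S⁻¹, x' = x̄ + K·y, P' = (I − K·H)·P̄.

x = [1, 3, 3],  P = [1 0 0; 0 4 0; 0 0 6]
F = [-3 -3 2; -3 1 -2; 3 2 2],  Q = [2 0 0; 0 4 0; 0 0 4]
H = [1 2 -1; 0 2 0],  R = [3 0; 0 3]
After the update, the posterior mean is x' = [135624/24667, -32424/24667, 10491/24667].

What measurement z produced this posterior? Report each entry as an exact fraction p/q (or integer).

z = [3, -3]

x̄ = F·x = [-6, -6, 15]
P̄ = F·P·Fᵀ + Q = [71 -27 -9; -27 41 -25; -9 -25 53]
S = H·P̄·Hᵀ + R = [301 160; 160 167]
K = P̄·Hᵀ·S⁻¹ = [12982/24667 -20414/24667; 240/24667 11882/24667; -10704/24667 2870/24667]
x' − x̄ = [283626/24667, 115578/24667, -359514/24667] = K·y
y = (KᵀK)⁻¹·Kᵀ·(x' − x̄) = [36, 9]
z = y + H·x̄ = [36, 9] + [-33, -12] = [3, -3]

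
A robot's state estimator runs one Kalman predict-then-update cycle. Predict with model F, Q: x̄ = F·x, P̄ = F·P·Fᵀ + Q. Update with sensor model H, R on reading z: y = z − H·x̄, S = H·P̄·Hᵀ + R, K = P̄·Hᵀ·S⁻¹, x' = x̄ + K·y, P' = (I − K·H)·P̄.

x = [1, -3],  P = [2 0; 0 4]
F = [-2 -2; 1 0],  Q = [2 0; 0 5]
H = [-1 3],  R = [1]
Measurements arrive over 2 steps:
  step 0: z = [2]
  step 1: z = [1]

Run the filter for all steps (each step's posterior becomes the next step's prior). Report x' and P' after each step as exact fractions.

step 0: x' = [3, 63/38], P' = [40/3 13/3; 13/3 173/114]
step 1: x' = [-26144/13511, -8093/27022], P' = [134282/13511 42841/13511; 42841/13511 30277/27022]

step 0: x̄ = F·x = [4, 1]
step 0: P̄ = F·P·Fᵀ + Q = [26 -4; -4 7]
step 0: y = z − H·x̄ = [3]
step 0: S = H·P̄·Hᵀ + R = [114]
step 0: K = P̄·Hᵀ·S⁻¹ = [-1/3; 25/114]
step 0: x' = x̄ + K·y = [3, 63/38]
step 0: P' = (I − K·H)·P̄ = [40/3 13/3; 13/3 173/114]
step 1: x̄ = F·x = [-177/19, 3]
step 1: P̄ = F·P·Fᵀ + Q = [5476/57 -106/3; -106/3 55/3]
step 1: y = z − H·x̄ = [-329/19]
step 1: S = H·P̄·Hᵀ + R = [27022/57]
step 1: K = P̄·Hᵀ·S⁻¹ = [-5759/13511; 5149/27022]
step 1: x' = x̄ + K·y = [-26144/13511, -8093/27022]
step 1: P' = (I − K·H)·P̄ = [134282/13511 42841/13511; 42841/13511 30277/27022]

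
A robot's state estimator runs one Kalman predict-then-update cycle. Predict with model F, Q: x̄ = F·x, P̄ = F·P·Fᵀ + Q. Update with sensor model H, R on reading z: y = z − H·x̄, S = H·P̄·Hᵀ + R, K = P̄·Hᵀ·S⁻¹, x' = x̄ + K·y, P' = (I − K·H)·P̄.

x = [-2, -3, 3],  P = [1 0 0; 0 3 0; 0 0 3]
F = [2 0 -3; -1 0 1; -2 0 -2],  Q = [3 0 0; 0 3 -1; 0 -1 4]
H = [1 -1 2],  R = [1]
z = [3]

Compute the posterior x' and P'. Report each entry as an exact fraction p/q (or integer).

x̄ = F·x = [-13, 5, -2]
P̄ = F·P·Fᵀ + Q = [34 -11 14; -11 7 -5; 14 -5 20]
y = z − H·x̄ = [25]
S = H·P̄·Hᵀ + R = [220]
K = P̄·Hᵀ·S⁻¹ = [73/220; -7/55; 59/220]
x' = x̄ + K·y = [-207/44, 20/11, 207/44]
P' = (I − K·H)·P̄ = [2151/220 -94/55 -1227/220; -94/55 189/55 138/55; -1227/220 138/55 919/220]

x' = [-207/44, 20/11, 207/44]
P' = [2151/220 -94/55 -1227/220; -94/55 189/55 138/55; -1227/220 138/55 919/220]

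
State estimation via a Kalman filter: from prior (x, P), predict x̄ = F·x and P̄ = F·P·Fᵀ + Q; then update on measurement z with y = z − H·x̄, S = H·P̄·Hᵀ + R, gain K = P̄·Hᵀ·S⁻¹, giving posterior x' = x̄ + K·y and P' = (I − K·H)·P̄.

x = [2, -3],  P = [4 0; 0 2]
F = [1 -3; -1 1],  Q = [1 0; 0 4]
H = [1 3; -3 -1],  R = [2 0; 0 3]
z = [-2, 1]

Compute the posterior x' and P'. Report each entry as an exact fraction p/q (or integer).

x' = [255/2933, -2105/2933]
P' = [3908/8799 -670/2933; -670/2933 930/2933]

x̄ = F·x = [11, -5]
P̄ = F·P·Fᵀ + Q = [23 -10; -10 10]
y = z − H·x̄ = [2, 29]
S = H·P̄·Hᵀ + R = [55 1; 1 160]
K = P̄·Hᵀ·S⁻¹ = [-1061/8799 -3238/8799; 1060/2933 360/2933]
x' = x̄ + K·y = [255/2933, -2105/2933]
P' = (I − K·H)·P̄ = [3908/8799 -670/2933; -670/2933 930/2933]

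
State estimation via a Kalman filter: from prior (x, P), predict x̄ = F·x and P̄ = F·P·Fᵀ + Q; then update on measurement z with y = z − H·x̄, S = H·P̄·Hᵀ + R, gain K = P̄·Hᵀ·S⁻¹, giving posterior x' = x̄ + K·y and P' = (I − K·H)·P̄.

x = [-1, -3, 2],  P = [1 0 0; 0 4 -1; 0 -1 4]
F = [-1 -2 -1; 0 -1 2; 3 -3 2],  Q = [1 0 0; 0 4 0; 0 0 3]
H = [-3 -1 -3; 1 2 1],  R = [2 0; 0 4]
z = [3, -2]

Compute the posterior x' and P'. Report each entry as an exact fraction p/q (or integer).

x̄ = F·x = [5, 7, 10]
P̄ = F·P·Fᵀ + Q = [18 3 14; 3 28 36; 14 36 76]
y = z − H·x̄ = [55, -31]
S = H·P̄·Hᵀ + R = [1362 -695; -695 394]
K = P̄·Hᵀ·S⁻¹ = [-12596/53603 -17049/53603; 8895/53603 28615/53603; -18/121 18/121]
x' = x̄ + K·y = [103754/53603, -22619/53603, -338/121]
P' = (I − K·H)·P̄ = [365712/53603 -45956/53603 -772/121; -45956/53603 72234/53603 36/121; -772/121 36/121 772/121]

x' = [103754/53603, -22619/53603, -338/121]
P' = [365712/53603 -45956/53603 -772/121; -45956/53603 72234/53603 36/121; -772/121 36/121 772/121]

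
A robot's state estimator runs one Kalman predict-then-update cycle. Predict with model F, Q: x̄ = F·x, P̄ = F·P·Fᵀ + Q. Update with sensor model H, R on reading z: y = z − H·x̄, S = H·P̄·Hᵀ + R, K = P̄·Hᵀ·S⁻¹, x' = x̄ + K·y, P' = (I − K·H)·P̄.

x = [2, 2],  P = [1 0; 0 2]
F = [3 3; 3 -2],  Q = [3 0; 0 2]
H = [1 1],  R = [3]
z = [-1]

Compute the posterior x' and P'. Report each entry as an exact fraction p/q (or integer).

x' = [147/46, -74/23]
P' = [651/46 -285/23; -285/23 309/23]

x̄ = F·x = [12, 2]
P̄ = F·P·Fᵀ + Q = [30 -3; -3 19]
y = z − H·x̄ = [-15]
S = H·P̄·Hᵀ + R = [46]
K = P̄·Hᵀ·S⁻¹ = [27/46; 8/23]
x' = x̄ + K·y = [147/46, -74/23]
P' = (I − K·H)·P̄ = [651/46 -285/23; -285/23 309/23]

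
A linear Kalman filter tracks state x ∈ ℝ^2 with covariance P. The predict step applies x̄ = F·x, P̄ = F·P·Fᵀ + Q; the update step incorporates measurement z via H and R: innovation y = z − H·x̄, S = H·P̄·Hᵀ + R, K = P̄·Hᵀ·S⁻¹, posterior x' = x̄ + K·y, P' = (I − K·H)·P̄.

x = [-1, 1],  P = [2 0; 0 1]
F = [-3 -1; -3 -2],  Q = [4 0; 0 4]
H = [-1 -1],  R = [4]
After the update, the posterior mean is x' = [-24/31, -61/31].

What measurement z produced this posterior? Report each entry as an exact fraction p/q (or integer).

x̄ = F·x = [2, 1]
P̄ = F·P·Fᵀ + Q = [23 20; 20 26]
S = H·P̄·Hᵀ + R = [93]
K = P̄·Hᵀ·S⁻¹ = [-43/93; -46/93]
x' − x̄ = [-86/31, -92/31] = K·y
y = (KᵀK)⁻¹·Kᵀ·(x' − x̄) = [6]
z = y + H·x̄ = [6] + [-3] = [3]

z = [3]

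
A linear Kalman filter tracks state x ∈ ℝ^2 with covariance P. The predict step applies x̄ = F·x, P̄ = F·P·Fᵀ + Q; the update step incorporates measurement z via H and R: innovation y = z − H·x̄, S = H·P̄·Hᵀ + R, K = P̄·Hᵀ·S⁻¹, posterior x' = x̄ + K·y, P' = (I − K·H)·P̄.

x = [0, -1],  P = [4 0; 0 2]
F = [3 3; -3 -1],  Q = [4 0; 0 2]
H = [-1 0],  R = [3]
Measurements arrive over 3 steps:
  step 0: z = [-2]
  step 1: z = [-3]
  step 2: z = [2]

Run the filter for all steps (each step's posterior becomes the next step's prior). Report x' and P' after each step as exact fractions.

step 0: x̄ = F·x = [-3, 1]
step 0: P̄ = F·P·Fᵀ + Q = [58 -42; -42 40]
step 0: y = z − H·x̄ = [-5]
step 0: S = H·P̄·Hᵀ + R = [61]
step 0: K = P̄·Hᵀ·S⁻¹ = [-58/61; 42/61]
step 0: x' = x̄ + K·y = [107/61, -149/61]
step 0: P' = (I − K·H)·P̄ = [174/61 -126/61; -126/61 676/61]
step 1: x̄ = F·x = [-126/61, -172/61]
step 1: P̄ = F·P·Fᵀ + Q = [5626/61 -2082/61; -2082/61 1608/61]
step 1: y = z − H·x̄ = [-309/61]
step 1: S = H·P̄·Hᵀ + R = [5809/61]
step 1: K = P̄·Hᵀ·S⁻¹ = [-5626/5809; 2082/5809]
step 1: x' = x̄ + K·y = [16500/5809, -26926/5809]
step 1: P' = (I − K·H)·P̄ = [16878/5809 -6246/5809; -6246/5809 82068/5809]
step 2: x̄ = F·x = [-31278/5809, -22574/5809]
step 2: P̄ = F·P·Fᵀ + Q = [801322/5809 -323154/5809; -323154/5809 208112/5809]
step 2: y = z − H·x̄ = [-19660/5809]
step 2: S = H·P̄·Hᵀ + R = [818749/5809]
step 2: K = P̄·Hᵀ·S⁻¹ = [-801322/818749; 323154/818749]
step 2: x' = x̄ + K·y = [-1696478/818749, -4275374/818749]
step 2: P' = (I − K·H)·P̄ = [2403966/818749 -969462/818749; -969462/818749 11355308/818749]

step 0: x' = [107/61, -149/61], P' = [174/61 -126/61; -126/61 676/61]
step 1: x' = [16500/5809, -26926/5809], P' = [16878/5809 -6246/5809; -6246/5809 82068/5809]
step 2: x' = [-1696478/818749, -4275374/818749], P' = [2403966/818749 -969462/818749; -969462/818749 11355308/818749]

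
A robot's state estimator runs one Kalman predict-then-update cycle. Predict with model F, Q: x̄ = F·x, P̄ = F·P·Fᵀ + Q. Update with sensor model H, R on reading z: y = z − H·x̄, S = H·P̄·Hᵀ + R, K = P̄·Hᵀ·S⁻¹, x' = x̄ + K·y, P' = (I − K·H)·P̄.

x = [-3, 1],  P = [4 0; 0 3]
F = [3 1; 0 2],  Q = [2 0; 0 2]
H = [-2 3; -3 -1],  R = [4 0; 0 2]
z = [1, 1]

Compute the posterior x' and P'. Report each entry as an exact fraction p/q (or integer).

x̄ = F·x = [-8, 2]
P̄ = F·P·Fᵀ + Q = [41 6; 6 14]
y = z − H·x̄ = [-21, -21]
S = H·P̄·Hᵀ + R = [222 162; 162 421]
K = P̄·Hᵀ·S⁻¹ = [-3023/33609 -3045/11203; 2969/11203 -1994/11203]
x' = x̄ + K·y = [-4518/11203, 1931/11203]
P' = (I − K·H)·P̄ = [6082/33609 8/11203; 8/11203 3964/11203]

x' = [-4518/11203, 1931/11203]
P' = [6082/33609 8/11203; 8/11203 3964/11203]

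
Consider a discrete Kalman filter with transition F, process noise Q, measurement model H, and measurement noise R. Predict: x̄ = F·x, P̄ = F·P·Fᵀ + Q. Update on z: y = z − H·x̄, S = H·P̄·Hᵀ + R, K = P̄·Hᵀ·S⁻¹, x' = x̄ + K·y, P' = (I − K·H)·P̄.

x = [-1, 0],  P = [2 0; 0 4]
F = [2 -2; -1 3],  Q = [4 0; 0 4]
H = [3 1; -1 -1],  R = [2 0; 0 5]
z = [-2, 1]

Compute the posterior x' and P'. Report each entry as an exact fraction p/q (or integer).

x' = [-320/559, -373/1118]
P' = [756/559 -1736/559; -1736/559 4711/559]

x̄ = F·x = [-2, 1]
P̄ = F·P·Fᵀ + Q = [28 -28; -28 42]
y = z − H·x̄ = [3, 0]
S = H·P̄·Hᵀ + R = [128 -14; -14 19]
K = P̄·Hᵀ·S⁻¹ = [266/559 196/559; -497/1118 -595/559]
x' = x̄ + K·y = [-320/559, -373/1118]
P' = (I − K·H)·P̄ = [756/559 -1736/559; -1736/559 4711/559]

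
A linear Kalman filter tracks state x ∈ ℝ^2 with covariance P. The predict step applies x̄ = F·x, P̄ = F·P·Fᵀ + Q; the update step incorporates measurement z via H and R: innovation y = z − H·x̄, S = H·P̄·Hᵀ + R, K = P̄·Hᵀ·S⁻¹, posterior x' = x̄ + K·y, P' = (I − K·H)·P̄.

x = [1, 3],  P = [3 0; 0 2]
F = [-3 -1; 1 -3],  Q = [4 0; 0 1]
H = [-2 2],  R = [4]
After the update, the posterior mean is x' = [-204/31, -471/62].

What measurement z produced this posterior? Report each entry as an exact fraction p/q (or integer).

z = [-2]

x̄ = F·x = [-6, -8]
P̄ = F·P·Fᵀ + Q = [33 -3; -3 22]
S = H·P̄·Hᵀ + R = [248]
K = P̄·Hᵀ·S⁻¹ = [-9/31; 25/124]
x' − x̄ = [-18/31, 25/62] = K·y
y = (KᵀK)⁻¹·Kᵀ·(x' − x̄) = [2]
z = y + H·x̄ = [2] + [-4] = [-2]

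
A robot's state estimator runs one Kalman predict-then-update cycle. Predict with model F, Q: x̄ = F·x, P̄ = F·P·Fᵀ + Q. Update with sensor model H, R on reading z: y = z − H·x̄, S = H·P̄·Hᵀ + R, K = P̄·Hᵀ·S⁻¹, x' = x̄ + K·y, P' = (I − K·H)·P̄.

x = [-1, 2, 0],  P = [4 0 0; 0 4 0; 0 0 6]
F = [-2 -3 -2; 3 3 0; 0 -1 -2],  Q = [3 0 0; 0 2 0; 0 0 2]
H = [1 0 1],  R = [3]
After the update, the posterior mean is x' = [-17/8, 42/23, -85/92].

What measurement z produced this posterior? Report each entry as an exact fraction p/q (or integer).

z = [-3]

x̄ = F·x = [-4, 3, -2]
P̄ = F·P·Fᵀ + Q = [79 -60 36; -60 74 -12; 36 -12 30]
S = H·P̄·Hᵀ + R = [184]
K = P̄·Hᵀ·S⁻¹ = [5/8; -9/23; 33/92]
x' − x̄ = [15/8, -27/23, 99/92] = K·y
y = (KᵀK)⁻¹·Kᵀ·(x' − x̄) = [3]
z = y + H·x̄ = [3] + [-6] = [-3]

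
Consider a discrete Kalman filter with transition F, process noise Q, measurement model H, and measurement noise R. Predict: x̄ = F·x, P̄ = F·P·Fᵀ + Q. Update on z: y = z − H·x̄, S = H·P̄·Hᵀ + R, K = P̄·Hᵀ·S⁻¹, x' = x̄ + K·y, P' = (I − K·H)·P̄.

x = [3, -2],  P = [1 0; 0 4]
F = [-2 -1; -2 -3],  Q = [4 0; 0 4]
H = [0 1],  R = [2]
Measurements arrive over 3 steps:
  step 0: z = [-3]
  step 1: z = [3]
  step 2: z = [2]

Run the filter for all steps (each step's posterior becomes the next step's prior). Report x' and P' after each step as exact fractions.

step 0: x̄ = F·x = [-4, 0]
step 0: P̄ = F·P·Fᵀ + Q = [12 16; 16 44]
step 0: y = z − H·x̄ = [-3]
step 0: S = H·P̄·Hᵀ + R = [46]
step 0: K = P̄·Hᵀ·S⁻¹ = [8/23; 22/23]
step 0: x' = x̄ + K·y = [-116/23, -66/23]
step 0: P' = (I − K·H)·P̄ = [148/23 16/23; 16/23 44/23]
step 1: x̄ = F·x = [298/23, 430/23]
step 1: P̄ = F·P·Fᵀ + Q = [792/23 852/23; 852/23 1272/23]
step 1: y = z − H·x̄ = [-361/23]
step 1: S = H·P̄·Hᵀ + R = [1318/23]
step 1: K = P̄·Hᵀ·S⁻¹ = [426/659; 636/659]
step 1: x' = x̄ + K·y = [1852/659, 2338/659]
step 1: P' = (I − K·H)·P̄ = [6912/659 852/659; 852/659 1272/659]
step 2: x̄ = F·x = [-6042/659, -10718/659]
step 2: P̄ = F·P·Fᵀ + Q = [34964/659 38280/659; 38280/659 51956/659]
step 2: y = z − H·x̄ = [12036/659]
step 2: S = H·P̄·Hᵀ + R = [53274/659]
step 2: K = P̄·Hᵀ·S⁻¹ = [6380/8879; 25978/26637]
step 2: x' = x̄ + K·y = [35118/8879, 13746/8879]
step 2: P' = (I − K·H)·P̄ = [100484/8879 12760/8879; 12760/8879 51956/26637]

step 0: x' = [-116/23, -66/23], P' = [148/23 16/23; 16/23 44/23]
step 1: x' = [1852/659, 2338/659], P' = [6912/659 852/659; 852/659 1272/659]
step 2: x' = [35118/8879, 13746/8879], P' = [100484/8879 12760/8879; 12760/8879 51956/26637]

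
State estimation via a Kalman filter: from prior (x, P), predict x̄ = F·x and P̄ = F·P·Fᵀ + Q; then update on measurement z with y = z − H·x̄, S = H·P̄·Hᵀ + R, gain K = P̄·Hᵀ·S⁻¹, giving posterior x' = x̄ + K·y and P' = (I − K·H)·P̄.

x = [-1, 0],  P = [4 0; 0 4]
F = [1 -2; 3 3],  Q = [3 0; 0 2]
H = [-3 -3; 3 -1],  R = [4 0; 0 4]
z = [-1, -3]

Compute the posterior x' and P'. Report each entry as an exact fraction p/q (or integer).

x̄ = F·x = [-1, -3]
P̄ = F·P·Fᵀ + Q = [23 -12; -12 74]
y = z − H·x̄ = [-13, -3]
S = H·P̄·Hᵀ + R = [661 87; 87 357]
K = P̄·Hᵀ·S⁻¹ = [-1569/19034 4701/19034; -2368/9517 -7066/28551]
x' = x̄ + K·y = [-6370/9517, 9299/9517]
P' = (I − K·H)·P̄ = [2612/9517 -1566/9517; -1566/9517 14170/28551]

x' = [-6370/9517, 9299/9517]
P' = [2612/9517 -1566/9517; -1566/9517 14170/28551]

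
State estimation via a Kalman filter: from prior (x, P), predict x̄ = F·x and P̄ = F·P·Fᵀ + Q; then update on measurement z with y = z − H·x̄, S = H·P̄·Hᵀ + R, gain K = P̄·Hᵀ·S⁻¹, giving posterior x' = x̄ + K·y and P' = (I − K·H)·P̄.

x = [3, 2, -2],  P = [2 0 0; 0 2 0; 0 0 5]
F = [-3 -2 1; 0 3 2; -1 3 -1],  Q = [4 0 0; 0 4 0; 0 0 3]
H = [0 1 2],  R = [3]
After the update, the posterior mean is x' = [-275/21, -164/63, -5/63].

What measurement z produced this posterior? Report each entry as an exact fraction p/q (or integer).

x̄ = F·x = [-15, 2, 5]
P̄ = F·P·Fᵀ + Q = [35 -2 -11; -2 42 8; -11 8 28]
S = H·P̄·Hᵀ + R = [189]
K = P̄·Hᵀ·S⁻¹ = [-8/63; 58/189; 64/189]
x' − x̄ = [40/21, -290/63, -320/63] = K·y
y = (KᵀK)⁻¹·Kᵀ·(x' − x̄) = [-15]
z = y + H·x̄ = [-15] + [12] = [-3]

z = [-3]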